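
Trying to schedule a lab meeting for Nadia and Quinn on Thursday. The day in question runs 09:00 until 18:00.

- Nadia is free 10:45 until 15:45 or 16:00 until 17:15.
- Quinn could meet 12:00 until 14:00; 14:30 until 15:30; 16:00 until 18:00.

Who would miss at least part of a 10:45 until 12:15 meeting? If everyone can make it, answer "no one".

Nadia: free for 10:45-12:15. Quinn: not fully free for 10:45-12:15.

Quinn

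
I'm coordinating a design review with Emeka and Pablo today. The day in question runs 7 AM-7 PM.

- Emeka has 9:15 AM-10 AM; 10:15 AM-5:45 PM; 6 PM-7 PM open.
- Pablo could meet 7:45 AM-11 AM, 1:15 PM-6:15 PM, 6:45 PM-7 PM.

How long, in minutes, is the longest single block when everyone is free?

Emeka ∩ Pablo: 09:15-10:00, 10:15-11:00, 13:15-17:45, 18:00-18:15, 18:45-19:00.
The longest is 13:15-17:45 at 270 minutes.

270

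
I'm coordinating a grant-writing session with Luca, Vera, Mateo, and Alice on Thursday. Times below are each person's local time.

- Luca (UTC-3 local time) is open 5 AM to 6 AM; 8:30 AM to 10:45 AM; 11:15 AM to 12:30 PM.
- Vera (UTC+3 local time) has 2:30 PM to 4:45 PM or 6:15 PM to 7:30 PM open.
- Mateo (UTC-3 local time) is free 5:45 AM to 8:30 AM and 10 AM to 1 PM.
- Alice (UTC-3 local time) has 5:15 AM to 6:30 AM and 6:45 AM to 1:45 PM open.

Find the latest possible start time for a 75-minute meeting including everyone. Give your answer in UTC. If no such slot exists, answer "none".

Luca in UTC: 08:00-09:00, 11:30-13:45, 14:15-15:30 (add 3h to convert from UTC-3).
Vera in UTC: 11:30-13:45, 15:15-16:30 (subtract 3h to convert from UTC+3).
Mateo in UTC: 08:45-11:30, 13:00-16:00 (add 3h to convert from UTC-3).
Alice in UTC: 08:15-09:30, 09:45-16:45 (add 3h to convert from UTC-3).
Luca ∩ Vera: 11:30-13:45, 15:15-15:30.
Luca ∩ Vera ∩ Mateo: 13:00-13:45, 15:15-15:30.
Luca ∩ Vera ∩ Mateo ∩ Alice: 13:00-13:45, 15:15-15:30.
No common window is at least 75 minutes long.

none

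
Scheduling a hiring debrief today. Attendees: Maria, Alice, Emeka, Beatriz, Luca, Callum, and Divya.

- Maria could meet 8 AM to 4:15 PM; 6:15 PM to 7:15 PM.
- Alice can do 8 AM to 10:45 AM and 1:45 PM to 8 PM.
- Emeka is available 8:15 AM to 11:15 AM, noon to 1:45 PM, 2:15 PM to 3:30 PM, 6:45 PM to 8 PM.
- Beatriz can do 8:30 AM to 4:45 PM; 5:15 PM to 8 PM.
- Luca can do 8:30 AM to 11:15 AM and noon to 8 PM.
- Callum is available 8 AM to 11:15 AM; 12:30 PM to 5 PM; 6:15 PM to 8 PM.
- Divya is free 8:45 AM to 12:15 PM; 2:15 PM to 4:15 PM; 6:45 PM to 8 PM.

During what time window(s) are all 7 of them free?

08:45-10:45, 14:15-15:30, 18:45-19:15

Maria ∩ Alice: 08:00-10:45, 13:45-16:15, 18:15-19:15.
Maria ∩ Alice ∩ Emeka: 08:15-10:45, 14:15-15:30, 18:45-19:15.
Maria ∩ Alice ∩ Emeka ∩ Beatriz: 08:30-10:45, 14:15-15:30, 18:45-19:15.
Maria ∩ Alice ∩ Emeka ∩ Beatriz ∩ Luca: 08:30-10:45, 14:15-15:30, 18:45-19:15.
Maria ∩ Alice ∩ Emeka ∩ Beatriz ∩ Luca ∩ Callum: 08:30-10:45, 14:15-15:30, 18:45-19:15.
Maria ∩ Alice ∩ Emeka ∩ Beatriz ∩ Luca ∩ Callum ∩ Divya: 08:45-10:45, 14:15-15:30, 18:45-19:15.
So the common availability across everyone is 08:45-10:45, 14:15-15:30, 18:45-19:15.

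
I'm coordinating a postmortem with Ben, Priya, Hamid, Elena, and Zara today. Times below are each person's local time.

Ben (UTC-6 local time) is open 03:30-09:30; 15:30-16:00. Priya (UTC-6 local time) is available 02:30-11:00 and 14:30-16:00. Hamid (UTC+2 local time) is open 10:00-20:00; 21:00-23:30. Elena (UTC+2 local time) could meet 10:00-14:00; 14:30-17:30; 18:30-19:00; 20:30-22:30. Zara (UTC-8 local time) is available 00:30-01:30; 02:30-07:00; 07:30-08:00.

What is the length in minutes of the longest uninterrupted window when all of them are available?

150

Ben in UTC: 09:30-15:30, 21:30-22:00 (add 6h to convert from UTC-6).
Priya in UTC: 08:30-17:00, 20:30-22:00 (add 6h to convert from UTC-6).
Hamid in UTC: 08:00-18:00, 19:00-21:30 (subtract 2h to convert from UTC+2).
Elena in UTC: 08:00-12:00, 12:30-15:30, 16:30-17:00, 18:30-20:30 (subtract 2h to convert from UTC+2).
Zara in UTC: 08:30-09:30, 10:30-15:00, 15:30-16:00 (add 8h to convert from UTC-8).
Ben ∩ Priya: 09:30-15:30, 21:30-22:00.
Ben ∩ Priya ∩ Hamid: 09:30-15:30.
Ben ∩ Priya ∩ Hamid ∩ Elena: 09:30-12:00, 12:30-15:30.
Ben ∩ Priya ∩ Hamid ∩ Elena ∩ Zara: 10:30-12:00, 12:30-15:00.
The longest is 12:30-15:00 at 150 minutes.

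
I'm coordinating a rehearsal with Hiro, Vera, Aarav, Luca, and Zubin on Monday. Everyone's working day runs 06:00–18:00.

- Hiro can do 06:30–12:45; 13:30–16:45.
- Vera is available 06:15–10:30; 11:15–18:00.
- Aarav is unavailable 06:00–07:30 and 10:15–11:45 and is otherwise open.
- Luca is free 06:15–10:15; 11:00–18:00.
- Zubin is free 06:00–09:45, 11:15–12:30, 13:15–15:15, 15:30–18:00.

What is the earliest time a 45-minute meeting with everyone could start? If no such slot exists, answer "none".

Hiro free: 06:30-12:45, 13:30-16:45.
Vera free: 06:15-10:30, 11:15-18:00.
Aarav free: 07:30-10:15, 11:45-18:00 (invert busy blocks within the working day).
Luca free: 06:15-10:15, 11:00-18:00.
Zubin free: 06:00-09:45, 11:15-12:30, 13:15-15:15, 15:30-18:00.
Hiro ∩ Vera: 06:30-10:30, 11:15-12:45, 13:30-16:45.
Hiro ∩ Vera ∩ Aarav: 07:30-10:15, 11:45-12:45, 13:30-16:45.
Hiro ∩ Vera ∩ Aarav ∩ Luca: 07:30-10:15, 11:45-12:45, 13:30-16:45.
Hiro ∩ Vera ∩ Aarav ∩ Luca ∩ Zubin: 07:30-09:45, 11:45-12:30, 13:30-15:15, 15:30-16:45.
The first common window of at least 45 minutes is 07:30-09:45, so the earliest start is 07:30.

07:30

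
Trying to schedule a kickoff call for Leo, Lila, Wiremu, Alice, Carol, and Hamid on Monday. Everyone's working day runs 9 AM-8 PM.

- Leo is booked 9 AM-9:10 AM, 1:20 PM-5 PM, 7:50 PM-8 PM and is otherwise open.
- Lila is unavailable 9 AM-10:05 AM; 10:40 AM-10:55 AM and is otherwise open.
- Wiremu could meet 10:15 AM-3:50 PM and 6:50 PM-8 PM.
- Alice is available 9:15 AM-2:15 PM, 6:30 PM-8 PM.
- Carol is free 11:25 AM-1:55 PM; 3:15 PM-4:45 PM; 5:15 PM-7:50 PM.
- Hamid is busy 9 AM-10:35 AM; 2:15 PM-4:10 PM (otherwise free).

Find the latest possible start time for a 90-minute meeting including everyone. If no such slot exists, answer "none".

11:50

Leo free: 09:10-13:20, 17:00-19:50 (invert busy blocks within the working day).
Lila free: 10:05-10:40, 10:55-20:00 (invert busy blocks within the working day).
Wiremu free: 10:15-15:50, 18:50-20:00.
Alice free: 09:15-14:15, 18:30-20:00.
Carol free: 11:25-13:55, 15:15-16:45, 17:15-19:50.
Hamid free: 10:35-14:15, 16:10-20:00 (invert busy blocks within the working day).
Leo ∩ Lila: 10:05-10:40, 10:55-13:20, 17:00-19:50.
Leo ∩ Lila ∩ Wiremu: 10:15-10:40, 10:55-13:20, 18:50-19:50.
Leo ∩ Lila ∩ Wiremu ∩ Alice: 10:15-10:40, 10:55-13:20, 18:50-19:50.
Leo ∩ Lila ∩ Wiremu ∩ Alice ∩ Carol: 11:25-13:20, 18:50-19:50.
Leo ∩ Lila ∩ Wiremu ∩ Alice ∩ Carol ∩ Hamid: 11:25-13:20, 18:50-19:50.
The last common window of at least 90 minutes is 11:25-13:20; a 90-minute meeting can start as late as 11:50 and still end by 13:20.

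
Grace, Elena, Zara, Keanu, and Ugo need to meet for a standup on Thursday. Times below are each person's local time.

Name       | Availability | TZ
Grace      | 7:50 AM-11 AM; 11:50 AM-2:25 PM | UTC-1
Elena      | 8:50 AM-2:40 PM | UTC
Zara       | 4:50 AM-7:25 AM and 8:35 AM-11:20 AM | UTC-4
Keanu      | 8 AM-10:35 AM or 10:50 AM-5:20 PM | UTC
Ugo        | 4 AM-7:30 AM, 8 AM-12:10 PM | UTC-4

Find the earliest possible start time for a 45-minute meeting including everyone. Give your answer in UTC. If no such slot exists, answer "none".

08:50

Grace in UTC: 08:50-12:00, 12:50-15:25 (add 1h to convert from UTC-1).
Elena in UTC: 08:50-14:40.
Zara in UTC: 08:50-11:25, 12:35-15:20 (add 4h to convert from UTC-4).
Keanu in UTC: 08:00-10:35, 10:50-17:20.
Ugo in UTC: 08:00-11:30, 12:00-16:10 (add 4h to convert from UTC-4).
Grace ∩ Elena: 08:50-12:00, 12:50-14:40.
Grace ∩ Elena ∩ Zara: 08:50-11:25, 12:50-14:40.
Grace ∩ Elena ∩ Zara ∩ Keanu: 08:50-10:35, 10:50-11:25, 12:50-14:40.
Grace ∩ Elena ∩ Zara ∩ Keanu ∩ Ugo: 08:50-10:35, 10:50-11:25, 12:50-14:40.
The first common window of at least 45 minutes is 08:50-10:35, so the earliest start is 08:50.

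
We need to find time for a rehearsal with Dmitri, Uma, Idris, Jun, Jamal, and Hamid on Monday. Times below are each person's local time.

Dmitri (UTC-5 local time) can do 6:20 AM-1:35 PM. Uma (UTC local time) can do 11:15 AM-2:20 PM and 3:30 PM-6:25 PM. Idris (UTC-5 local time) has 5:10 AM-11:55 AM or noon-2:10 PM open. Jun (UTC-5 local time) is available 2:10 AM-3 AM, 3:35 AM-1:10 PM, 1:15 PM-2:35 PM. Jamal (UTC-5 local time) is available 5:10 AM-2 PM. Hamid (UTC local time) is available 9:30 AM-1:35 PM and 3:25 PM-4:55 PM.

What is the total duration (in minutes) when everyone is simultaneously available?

220

Dmitri in UTC: 11:20-18:35 (add 5h to convert from UTC-5).
Uma in UTC: 11:15-14:20, 15:30-18:25.
Idris in UTC: 10:10-16:55, 17:00-19:10 (add 5h to convert from UTC-5).
Jun in UTC: 07:10-08:00, 08:35-18:10, 18:15-19:35 (add 5h to convert from UTC-5).
Jamal in UTC: 10:10-19:00 (add 5h to convert from UTC-5).
Hamid in UTC: 09:30-13:35, 15:25-16:55.
Dmitri ∩ Uma: 11:20-14:20, 15:30-18:25.
Dmitri ∩ Uma ∩ Idris: 11:20-14:20, 15:30-16:55, 17:00-18:25.
Dmitri ∩ Uma ∩ Idris ∩ Jun: 11:20-14:20, 15:30-16:55, 17:00-18:10, 18:15-18:25.
Dmitri ∩ Uma ∩ Idris ∩ Jun ∩ Jamal: 11:20-14:20, 15:30-16:55, 17:00-18:10, 18:15-18:25.
Dmitri ∩ Uma ∩ Idris ∩ Jun ∩ Jamal ∩ Hamid: 11:20-13:35, 15:30-16:55.
So the common availability across everyone is 11:20-13:35, 15:30-16:55.
Summing the common windows: 135 + 85 = 220 minutes.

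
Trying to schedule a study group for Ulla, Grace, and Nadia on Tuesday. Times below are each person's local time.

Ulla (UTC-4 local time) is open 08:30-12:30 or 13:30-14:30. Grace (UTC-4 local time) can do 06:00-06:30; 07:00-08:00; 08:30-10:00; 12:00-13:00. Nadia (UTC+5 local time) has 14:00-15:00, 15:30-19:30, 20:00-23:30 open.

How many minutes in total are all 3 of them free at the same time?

Ulla in UTC: 12:30-16:30, 17:30-18:30 (add 4h to convert from UTC-4).
Grace in UTC: 10:00-10:30, 11:00-12:00, 12:30-14:00, 16:00-17:00 (add 4h to convert from UTC-4).
Nadia in UTC: 09:00-10:00, 10:30-14:30, 15:00-18:30 (subtract 5h to convert from UTC+5).
Ulla ∩ Grace: 12:30-14:00, 16:00-16:30.
Ulla ∩ Grace ∩ Nadia: 12:30-14:00, 16:00-16:30.
Summing the common windows: 90 + 30 = 120 minutes.

120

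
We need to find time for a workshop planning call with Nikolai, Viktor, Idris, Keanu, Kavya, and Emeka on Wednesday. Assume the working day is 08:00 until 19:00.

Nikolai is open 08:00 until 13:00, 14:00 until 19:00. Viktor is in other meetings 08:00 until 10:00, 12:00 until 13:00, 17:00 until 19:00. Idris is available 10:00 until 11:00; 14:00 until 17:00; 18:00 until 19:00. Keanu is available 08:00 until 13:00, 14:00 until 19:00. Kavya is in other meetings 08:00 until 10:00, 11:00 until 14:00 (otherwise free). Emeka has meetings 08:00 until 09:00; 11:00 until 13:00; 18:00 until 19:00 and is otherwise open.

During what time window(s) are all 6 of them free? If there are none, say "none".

10:00-11:00, 14:00-17:00

Nikolai free: 08:00-13:00, 14:00-19:00.
Viktor free: 10:00-12:00, 13:00-17:00 (invert busy blocks within the working day).
Idris free: 10:00-11:00, 14:00-17:00, 18:00-19:00.
Keanu free: 08:00-13:00, 14:00-19:00.
Kavya free: 10:00-11:00, 14:00-19:00 (invert busy blocks within the working day).
Emeka free: 09:00-11:00, 13:00-18:00 (invert busy blocks within the working day).
Nikolai ∩ Viktor: 10:00-12:00, 14:00-17:00.
Nikolai ∩ Viktor ∩ Idris: 10:00-11:00, 14:00-17:00.
Nikolai ∩ Viktor ∩ Idris ∩ Keanu: 10:00-11:00, 14:00-17:00.
Nikolai ∩ Viktor ∩ Idris ∩ Keanu ∩ Kavya: 10:00-11:00, 14:00-17:00.
Nikolai ∩ Viktor ∩ Idris ∩ Keanu ∩ Kavya ∩ Emeka: 10:00-11:00, 14:00-17:00.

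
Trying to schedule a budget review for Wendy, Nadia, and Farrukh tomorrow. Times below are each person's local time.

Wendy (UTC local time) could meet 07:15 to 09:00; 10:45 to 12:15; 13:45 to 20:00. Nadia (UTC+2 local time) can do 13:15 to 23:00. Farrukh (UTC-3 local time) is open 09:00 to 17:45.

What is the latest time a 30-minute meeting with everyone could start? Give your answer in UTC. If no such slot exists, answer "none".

19:30

Wendy in UTC: 07:15-09:00, 10:45-12:15, 13:45-20:00.
Nadia in UTC: 11:15-21:00 (subtract 2h to convert from UTC+2).
Farrukh in UTC: 12:00-20:45 (add 3h to convert from UTC-3).
Wendy ∩ Nadia: 11:15-12:15, 13:45-20:00.
Wendy ∩ Nadia ∩ Farrukh: 12:00-12:15, 13:45-20:00.
Those are the intersection windows.
The last common window of at least 30 minutes is 13:45-20:00; a 30-minute meeting can start as late as 19:30 and still end by 20:00.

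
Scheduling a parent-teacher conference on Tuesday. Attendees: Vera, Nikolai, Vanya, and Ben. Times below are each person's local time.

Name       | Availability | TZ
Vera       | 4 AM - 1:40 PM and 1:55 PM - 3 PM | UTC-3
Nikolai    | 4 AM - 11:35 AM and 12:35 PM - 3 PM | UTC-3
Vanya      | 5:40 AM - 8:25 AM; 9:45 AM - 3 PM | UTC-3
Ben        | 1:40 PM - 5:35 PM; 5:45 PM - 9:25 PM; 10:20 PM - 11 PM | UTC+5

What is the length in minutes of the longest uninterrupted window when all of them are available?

Vera in UTC: 07:00-16:40, 16:55-18:00 (add 3h to convert from UTC-3).
Nikolai in UTC: 07:00-14:35, 15:35-18:00 (add 3h to convert from UTC-3).
Vanya in UTC: 08:40-11:25, 12:45-18:00 (add 3h to convert from UTC-3).
Ben in UTC: 08:40-12:35, 12:45-16:25, 17:20-18:00 (subtract 5h to convert from UTC+5).
Vera ∩ Nikolai: 07:00-14:35, 15:35-16:40, 16:55-18:00.
Vera ∩ Nikolai ∩ Vanya: 08:40-11:25, 12:45-14:35, 15:35-16:40, 16:55-18:00.
Vera ∩ Nikolai ∩ Vanya ∩ Ben: 08:40-11:25, 12:45-14:35, 15:35-16:25, 17:20-18:00.
The longest is 08:40-11:25 at 165 minutes.

165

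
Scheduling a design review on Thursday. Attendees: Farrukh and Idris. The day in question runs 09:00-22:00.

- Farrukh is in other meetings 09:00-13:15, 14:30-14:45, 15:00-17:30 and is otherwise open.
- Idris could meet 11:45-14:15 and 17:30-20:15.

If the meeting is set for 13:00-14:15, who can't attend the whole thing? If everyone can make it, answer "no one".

Farrukh

Farrukh free: 13:15-14:30, 14:45-15:00, 17:30-22:00 (invert busy blocks within the working day).
Idris free: 11:45-14:15, 17:30-20:15.
Farrukh: not fully free for 13:00-14:15. Idris: free for 13:00-14:15.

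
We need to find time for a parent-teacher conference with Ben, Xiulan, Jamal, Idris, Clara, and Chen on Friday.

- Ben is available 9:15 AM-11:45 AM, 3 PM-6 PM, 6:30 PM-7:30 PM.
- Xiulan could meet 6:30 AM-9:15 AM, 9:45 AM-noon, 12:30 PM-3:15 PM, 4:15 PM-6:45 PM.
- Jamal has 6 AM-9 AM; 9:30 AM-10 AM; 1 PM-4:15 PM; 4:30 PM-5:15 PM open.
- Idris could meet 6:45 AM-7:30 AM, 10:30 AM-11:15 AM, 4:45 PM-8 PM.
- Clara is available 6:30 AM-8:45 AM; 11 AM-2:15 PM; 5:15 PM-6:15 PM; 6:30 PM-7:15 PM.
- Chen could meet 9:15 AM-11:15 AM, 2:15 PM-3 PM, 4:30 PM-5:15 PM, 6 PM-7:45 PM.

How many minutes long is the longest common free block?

Ben ∩ Xiulan: 09:45-11:45, 15:00-15:15, 16:15-18:00, 18:30-18:45.
Ben ∩ Xiulan ∩ Jamal: 09:45-10:00, 15:00-15:15, 16:30-17:15.
Ben ∩ Xiulan ∩ Jamal ∩ Idris: 16:45-17:15.
Ben ∩ Xiulan ∩ Jamal ∩ Idris ∩ Clara: ∅.
Ben ∩ Xiulan ∩ Jamal ∩ Idris ∩ Clara ∩ Chen: ∅.
There is no time when everyone is free.
No common window exists, so the longest block is 0 minutes.

0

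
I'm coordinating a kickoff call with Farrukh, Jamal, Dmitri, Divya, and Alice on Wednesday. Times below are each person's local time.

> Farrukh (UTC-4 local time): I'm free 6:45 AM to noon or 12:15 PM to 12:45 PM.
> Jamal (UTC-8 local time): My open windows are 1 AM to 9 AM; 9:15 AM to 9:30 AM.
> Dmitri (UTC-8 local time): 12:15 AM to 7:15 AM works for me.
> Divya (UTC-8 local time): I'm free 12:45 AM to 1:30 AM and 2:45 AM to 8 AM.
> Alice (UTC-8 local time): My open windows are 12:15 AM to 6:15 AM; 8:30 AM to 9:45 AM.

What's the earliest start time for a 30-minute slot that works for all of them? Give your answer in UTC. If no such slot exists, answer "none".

Farrukh in UTC: 10:45-16:00, 16:15-16:45 (add 4h to convert from UTC-4).
Jamal in UTC: 09:00-17:00, 17:15-17:30 (add 8h to convert from UTC-8).
Dmitri in UTC: 08:15-15:15 (add 8h to convert from UTC-8).
Divya in UTC: 08:45-09:30, 10:45-16:00 (add 8h to convert from UTC-8).
Alice in UTC: 08:15-14:15, 16:30-17:45 (add 8h to convert from UTC-8).
Farrukh ∩ Jamal: 10:45-16:00, 16:15-16:45.
Farrukh ∩ Jamal ∩ Dmitri: 10:45-15:15.
Farrukh ∩ Jamal ∩ Dmitri ∩ Divya: 10:45-15:15.
Farrukh ∩ Jamal ∩ Dmitri ∩ Divya ∩ Alice: 10:45-14:15.
So the common availability across everyone is 10:45-14:15.
The first common window of at least 30 minutes is 10:45-14:15, so the earliest start is 10:45.

10:45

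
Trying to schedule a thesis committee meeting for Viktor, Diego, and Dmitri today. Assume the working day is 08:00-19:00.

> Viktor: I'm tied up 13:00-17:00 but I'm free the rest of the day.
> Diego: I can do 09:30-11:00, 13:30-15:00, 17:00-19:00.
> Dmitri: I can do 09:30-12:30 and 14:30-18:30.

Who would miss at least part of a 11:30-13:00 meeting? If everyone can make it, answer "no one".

Viktor free: 08:00-13:00, 17:00-19:00 (invert busy blocks within the working day).
Diego free: 09:30-11:00, 13:30-15:00, 17:00-19:00.
Dmitri free: 09:30-12:30, 14:30-18:30.
Viktor: free for 11:30-13:00. Diego: not fully free for 11:30-13:00. Dmitri: not fully free for 11:30-13:00.

Diego, Dmitri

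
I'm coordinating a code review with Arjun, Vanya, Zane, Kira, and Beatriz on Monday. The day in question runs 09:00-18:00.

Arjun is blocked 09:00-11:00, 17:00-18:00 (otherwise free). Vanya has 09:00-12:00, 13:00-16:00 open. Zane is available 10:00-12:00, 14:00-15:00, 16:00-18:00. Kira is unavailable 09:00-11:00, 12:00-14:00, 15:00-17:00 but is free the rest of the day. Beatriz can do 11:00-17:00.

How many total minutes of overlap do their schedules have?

Arjun free: 11:00-17:00 (invert busy blocks within the working day).
Vanya free: 09:00-12:00, 13:00-16:00.
Zane free: 10:00-12:00, 14:00-15:00, 16:00-18:00.
Kira free: 11:00-12:00, 14:00-15:00, 17:00-18:00 (invert busy blocks within the working day).
Beatriz free: 11:00-17:00.
Arjun ∩ Vanya: 11:00-12:00, 13:00-16:00.
Arjun ∩ Vanya ∩ Zane: 11:00-12:00, 14:00-15:00.
Arjun ∩ Vanya ∩ Zane ∩ Kira: 11:00-12:00, 14:00-15:00.
Arjun ∩ Vanya ∩ Zane ∩ Kira ∩ Beatriz: 11:00-12:00, 14:00-15:00.
Summing the common windows: 60 + 60 = 120 minutes.

120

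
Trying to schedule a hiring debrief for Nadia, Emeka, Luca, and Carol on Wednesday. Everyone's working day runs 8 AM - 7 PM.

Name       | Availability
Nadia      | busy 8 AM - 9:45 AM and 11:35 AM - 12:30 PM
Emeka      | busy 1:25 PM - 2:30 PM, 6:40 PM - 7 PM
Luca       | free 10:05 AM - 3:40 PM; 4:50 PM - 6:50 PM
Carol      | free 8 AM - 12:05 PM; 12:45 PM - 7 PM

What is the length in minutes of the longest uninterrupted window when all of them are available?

110

Nadia free: 09:45-11:35, 12:30-19:00 (invert busy blocks within the working day).
Emeka free: 08:00-13:25, 14:30-18:40 (invert busy blocks within the working day).
Luca free: 10:05-15:40, 16:50-18:50.
Carol free: 08:00-12:05, 12:45-19:00.
Nadia ∩ Emeka: 09:45-11:35, 12:30-13:25, 14:30-18:40.
Nadia ∩ Emeka ∩ Luca: 10:05-11:35, 12:30-13:25, 14:30-15:40, 16:50-18:40.
Nadia ∩ Emeka ∩ Luca ∩ Carol: 10:05-11:35, 12:45-13:25, 14:30-15:40, 16:50-18:40.
The longest is 16:50-18:40 at 110 minutes.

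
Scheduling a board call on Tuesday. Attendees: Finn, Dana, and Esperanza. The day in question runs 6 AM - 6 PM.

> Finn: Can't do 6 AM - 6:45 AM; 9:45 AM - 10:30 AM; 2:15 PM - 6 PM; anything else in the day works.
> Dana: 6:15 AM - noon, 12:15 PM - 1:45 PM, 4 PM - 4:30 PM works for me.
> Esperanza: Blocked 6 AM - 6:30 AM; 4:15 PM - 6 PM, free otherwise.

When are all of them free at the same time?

Finn free: 06:45-09:45, 10:30-14:15 (invert busy blocks within the working day).
Dana free: 06:15-12:00, 12:15-13:45, 16:00-16:30.
Esperanza free: 06:30-16:15 (invert busy blocks within the working day).
Finn ∩ Dana: 06:45-09:45, 10:30-12:00, 12:15-13:45.
Finn ∩ Dana ∩ Esperanza: 06:45-09:45, 10:30-12:00, 12:15-13:45.

06:45-09:45, 10:30-12:00, 12:15-13:45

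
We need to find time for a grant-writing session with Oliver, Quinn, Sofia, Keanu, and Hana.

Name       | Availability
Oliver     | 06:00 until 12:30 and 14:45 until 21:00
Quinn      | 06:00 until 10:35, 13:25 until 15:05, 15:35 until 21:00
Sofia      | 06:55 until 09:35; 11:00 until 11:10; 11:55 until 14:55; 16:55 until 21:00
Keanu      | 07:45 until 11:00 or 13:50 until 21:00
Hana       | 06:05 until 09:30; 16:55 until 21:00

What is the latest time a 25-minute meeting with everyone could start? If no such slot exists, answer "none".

Oliver ∩ Quinn: 06:00-10:35, 14:45-15:05, 15:35-21:00.
Oliver ∩ Quinn ∩ Sofia: 06:55-09:35, 14:45-14:55, 16:55-21:00.
Oliver ∩ Quinn ∩ Sofia ∩ Keanu: 07:45-09:35, 14:45-14:55, 16:55-21:00.
Oliver ∩ Quinn ∩ Sofia ∩ Keanu ∩ Hana: 07:45-09:30, 16:55-21:00.
The last common window of at least 25 minutes is 16:55-21:00; a 25-minute meeting can start as late as 20:35 and still end by 21:00.

20:35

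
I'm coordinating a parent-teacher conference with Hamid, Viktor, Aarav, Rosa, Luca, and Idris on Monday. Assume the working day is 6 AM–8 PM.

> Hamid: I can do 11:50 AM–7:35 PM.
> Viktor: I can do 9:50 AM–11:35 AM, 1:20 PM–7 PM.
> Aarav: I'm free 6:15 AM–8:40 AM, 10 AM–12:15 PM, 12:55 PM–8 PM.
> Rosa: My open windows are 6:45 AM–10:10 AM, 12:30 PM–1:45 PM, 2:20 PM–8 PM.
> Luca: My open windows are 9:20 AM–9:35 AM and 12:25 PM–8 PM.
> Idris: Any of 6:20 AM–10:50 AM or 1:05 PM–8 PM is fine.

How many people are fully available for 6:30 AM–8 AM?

2

Aarav and Idris can make the full 06:30-08:00 slot — that's 2.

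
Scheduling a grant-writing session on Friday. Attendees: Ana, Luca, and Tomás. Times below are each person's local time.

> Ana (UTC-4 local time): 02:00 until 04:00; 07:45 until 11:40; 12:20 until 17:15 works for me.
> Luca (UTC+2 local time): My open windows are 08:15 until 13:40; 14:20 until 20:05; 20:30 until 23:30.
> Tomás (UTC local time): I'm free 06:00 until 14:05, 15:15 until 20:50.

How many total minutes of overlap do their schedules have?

Ana in UTC: 06:00-08:00, 11:45-15:40, 16:20-21:15 (add 4h to convert from UTC-4).
Luca in UTC: 06:15-11:40, 12:20-18:05, 18:30-21:30 (subtract 2h to convert from UTC+2).
Tomás in UTC: 06:00-14:05, 15:15-20:50.
Ana ∩ Luca: 06:15-08:00, 12:20-15:40, 16:20-18:05, 18:30-21:15.
Ana ∩ Luca ∩ Tomás: 06:15-08:00, 12:20-14:05, 15:15-15:40, 16:20-18:05, 18:30-20:50.
Summing the common windows: 105 + 105 + 25 + 105 + 140 = 480 minutes.

480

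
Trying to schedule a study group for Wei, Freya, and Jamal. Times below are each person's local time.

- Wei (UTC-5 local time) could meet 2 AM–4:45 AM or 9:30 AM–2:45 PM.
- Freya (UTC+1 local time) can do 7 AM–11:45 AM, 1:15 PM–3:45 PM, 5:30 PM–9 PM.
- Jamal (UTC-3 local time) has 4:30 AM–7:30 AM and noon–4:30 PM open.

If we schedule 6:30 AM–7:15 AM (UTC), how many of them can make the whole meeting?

Wei in UTC: 07:00-09:45, 14:30-19:45 (add 5h to convert from UTC-5).
Freya in UTC: 06:00-10:45, 12:15-14:45, 16:30-20:00 (subtract 1h to convert from UTC+1).
Jamal in UTC: 07:30-10:30, 15:00-19:30 (add 3h to convert from UTC-3).
Freya can make the full 06:30-07:15 slot — that's 1.

1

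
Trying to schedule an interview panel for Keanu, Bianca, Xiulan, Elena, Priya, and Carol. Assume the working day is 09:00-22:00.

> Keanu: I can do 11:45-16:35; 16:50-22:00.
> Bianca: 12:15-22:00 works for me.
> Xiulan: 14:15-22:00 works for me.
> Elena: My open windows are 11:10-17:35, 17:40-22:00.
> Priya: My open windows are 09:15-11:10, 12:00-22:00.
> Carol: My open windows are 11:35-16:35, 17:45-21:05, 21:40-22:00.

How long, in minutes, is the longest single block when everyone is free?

Keanu ∩ Bianca: 12:15-16:35, 16:50-22:00.
Keanu ∩ Bianca ∩ Xiulan: 14:15-16:35, 16:50-22:00.
Keanu ∩ Bianca ∩ Xiulan ∩ Elena: 14:15-16:35, 16:50-17:35, 17:40-22:00.
Keanu ∩ Bianca ∩ Xiulan ∩ Elena ∩ Priya: 14:15-16:35, 16:50-17:35, 17:40-22:00.
Keanu ∩ Bianca ∩ Xiulan ∩ Elena ∩ Priya ∩ Carol: 14:15-16:35, 17:45-21:05, 21:40-22:00.
So the common availability across everyone is 14:15-16:35, 17:45-21:05, 21:40-22:00.
The longest is 17:45-21:05 at 200 minutes.

200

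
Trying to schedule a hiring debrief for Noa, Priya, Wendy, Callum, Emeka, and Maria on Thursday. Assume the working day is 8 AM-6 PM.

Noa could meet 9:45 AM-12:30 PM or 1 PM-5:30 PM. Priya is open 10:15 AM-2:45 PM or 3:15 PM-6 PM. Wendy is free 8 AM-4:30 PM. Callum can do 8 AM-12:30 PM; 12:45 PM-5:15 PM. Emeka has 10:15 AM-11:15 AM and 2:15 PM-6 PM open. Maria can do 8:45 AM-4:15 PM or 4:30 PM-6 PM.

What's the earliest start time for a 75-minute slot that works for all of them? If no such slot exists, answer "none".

none

Noa ∩ Priya: 10:15-12:30, 13:00-14:45, 15:15-17:30.
Noa ∩ Priya ∩ Wendy: 10:15-12:30, 13:00-14:45, 15:15-16:30.
Noa ∩ Priya ∩ Wendy ∩ Callum: 10:15-12:30, 13:00-14:45, 15:15-16:30.
Noa ∩ Priya ∩ Wendy ∩ Callum ∩ Emeka: 10:15-11:15, 14:15-14:45, 15:15-16:30.
Noa ∩ Priya ∩ Wendy ∩ Callum ∩ Emeka ∩ Maria: 10:15-11:15, 14:15-14:45, 15:15-16:15.
Those are the intersection windows.
No common window is at least 75 minutes long.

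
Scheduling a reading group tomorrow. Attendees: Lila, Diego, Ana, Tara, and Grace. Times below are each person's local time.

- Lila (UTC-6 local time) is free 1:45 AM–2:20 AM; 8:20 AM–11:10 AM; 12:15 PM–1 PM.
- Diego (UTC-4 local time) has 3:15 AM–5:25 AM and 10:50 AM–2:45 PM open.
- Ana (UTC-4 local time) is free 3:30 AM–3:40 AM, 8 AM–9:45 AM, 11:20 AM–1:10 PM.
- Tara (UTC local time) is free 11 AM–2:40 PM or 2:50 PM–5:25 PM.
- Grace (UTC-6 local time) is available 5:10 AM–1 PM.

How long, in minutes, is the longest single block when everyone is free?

Lila in UTC: 07:45-08:20, 14:20-17:10, 18:15-19:00 (add 6h to convert from UTC-6).
Diego in UTC: 07:15-09:25, 14:50-18:45 (add 4h to convert from UTC-4).
Ana in UTC: 07:30-07:40, 12:00-13:45, 15:20-17:10 (add 4h to convert from UTC-4).
Tara in UTC: 11:00-14:40, 14:50-17:25.
Grace in UTC: 11:10-19:00 (add 6h to convert from UTC-6).
Lila ∩ Diego: 07:45-08:20, 14:50-17:10, 18:15-18:45.
Lila ∩ Diego ∩ Ana: 15:20-17:10.
Lila ∩ Diego ∩ Ana ∩ Tara: 15:20-17:10.
Lila ∩ Diego ∩ Ana ∩ Tara ∩ Grace: 15:20-17:10.
So the common availability across everyone is 15:20-17:10.
The longest is 15:20-17:10 at 110 minutes.

110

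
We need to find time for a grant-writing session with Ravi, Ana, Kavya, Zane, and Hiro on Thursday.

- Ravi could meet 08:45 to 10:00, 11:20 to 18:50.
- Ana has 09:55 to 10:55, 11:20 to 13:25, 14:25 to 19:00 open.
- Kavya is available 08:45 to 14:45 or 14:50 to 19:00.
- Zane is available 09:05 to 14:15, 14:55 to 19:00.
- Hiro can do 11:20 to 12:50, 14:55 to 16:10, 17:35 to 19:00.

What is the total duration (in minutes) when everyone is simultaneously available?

Ravi ∩ Ana: 09:55-10:00, 11:20-13:25, 14:25-18:50.
Ravi ∩ Ana ∩ Kavya: 09:55-10:00, 11:20-13:25, 14:25-14:45, 14:50-18:50.
Ravi ∩ Ana ∩ Kavya ∩ Zane: 09:55-10:00, 11:20-13:25, 14:55-18:50.
Ravi ∩ Ana ∩ Kavya ∩ Zane ∩ Hiro: 11:20-12:50, 14:55-16:10, 17:35-18:50.
Those are the intersection windows.
Summing the common windows: 90 + 75 + 75 = 240 minutes.

240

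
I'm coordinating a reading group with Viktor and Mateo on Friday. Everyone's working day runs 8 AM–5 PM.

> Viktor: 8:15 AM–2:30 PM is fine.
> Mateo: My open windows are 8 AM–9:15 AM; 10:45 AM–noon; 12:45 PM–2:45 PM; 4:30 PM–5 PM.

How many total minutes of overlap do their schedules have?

Viktor ∩ Mateo: 08:15-09:15, 10:45-12:00, 12:45-14:30.
Summing the common windows: 60 + 75 + 105 = 240 minutes.

240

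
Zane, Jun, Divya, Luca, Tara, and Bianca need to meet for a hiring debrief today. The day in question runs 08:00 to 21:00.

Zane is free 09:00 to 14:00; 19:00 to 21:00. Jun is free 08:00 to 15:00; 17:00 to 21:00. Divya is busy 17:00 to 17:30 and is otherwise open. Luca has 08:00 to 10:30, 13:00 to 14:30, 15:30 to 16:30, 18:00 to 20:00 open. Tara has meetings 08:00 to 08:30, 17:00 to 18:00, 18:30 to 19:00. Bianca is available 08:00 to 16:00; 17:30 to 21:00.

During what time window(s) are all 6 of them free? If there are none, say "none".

Zane free: 09:00-14:00, 19:00-21:00.
Jun free: 08:00-15:00, 17:00-21:00.
Divya free: 08:00-17:00, 17:30-21:00 (invert busy blocks within the working day).
Luca free: 08:00-10:30, 13:00-14:30, 15:30-16:30, 18:00-20:00.
Tara free: 08:30-17:00, 18:00-18:30, 19:00-21:00 (invert busy blocks within the working day).
Bianca free: 08:00-16:00, 17:30-21:00.
Zane ∩ Jun: 09:00-14:00, 19:00-21:00.
Zane ∩ Jun ∩ Divya: 09:00-14:00, 19:00-21:00.
Zane ∩ Jun ∩ Divya ∩ Luca: 09:00-10:30, 13:00-14:00, 19:00-20:00.
Zane ∩ Jun ∩ Divya ∩ Luca ∩ Tara: 09:00-10:30, 13:00-14:00, 19:00-20:00.
Zane ∩ Jun ∩ Divya ∩ Luca ∩ Tara ∩ Bianca: 09:00-10:30, 13:00-14:00, 19:00-20:00.
So the common availability across everyone is 09:00-10:30, 13:00-14:00, 19:00-20:00.

09:00-10:30, 13:00-14:00, 19:00-20:00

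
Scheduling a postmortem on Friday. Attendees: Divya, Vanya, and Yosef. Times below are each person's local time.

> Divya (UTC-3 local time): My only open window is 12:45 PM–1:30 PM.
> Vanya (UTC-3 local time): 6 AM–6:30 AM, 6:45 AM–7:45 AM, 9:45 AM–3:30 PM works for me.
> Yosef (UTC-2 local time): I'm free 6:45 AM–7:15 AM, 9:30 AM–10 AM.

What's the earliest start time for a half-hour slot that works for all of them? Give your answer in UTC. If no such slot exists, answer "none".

Divya in UTC: 15:45-16:30 (add 3h to convert from UTC-3).
Vanya in UTC: 09:00-09:30, 09:45-10:45, 12:45-18:30 (add 3h to convert from UTC-3).
Yosef in UTC: 08:45-09:15, 11:30-12:00 (add 2h to convert from UTC-2).
Divya ∩ Vanya: 15:45-16:30.
Divya ∩ Vanya ∩ Yosef: ∅.
There is no time when everyone is free.
No common window is at least 30 minutes long.

none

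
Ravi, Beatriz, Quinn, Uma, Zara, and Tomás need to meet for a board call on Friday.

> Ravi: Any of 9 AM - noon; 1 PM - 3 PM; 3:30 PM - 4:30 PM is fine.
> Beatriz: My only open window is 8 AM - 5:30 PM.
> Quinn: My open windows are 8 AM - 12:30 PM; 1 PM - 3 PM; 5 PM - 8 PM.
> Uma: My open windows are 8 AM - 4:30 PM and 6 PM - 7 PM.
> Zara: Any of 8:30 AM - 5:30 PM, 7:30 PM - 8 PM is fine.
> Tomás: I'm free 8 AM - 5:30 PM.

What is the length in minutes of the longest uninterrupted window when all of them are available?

180

Ravi ∩ Beatriz: 09:00-12:00, 13:00-15:00, 15:30-16:30.
Ravi ∩ Beatriz ∩ Quinn: 09:00-12:00, 13:00-15:00.
Ravi ∩ Beatriz ∩ Quinn ∩ Uma: 09:00-12:00, 13:00-15:00.
Ravi ∩ Beatriz ∩ Quinn ∩ Uma ∩ Zara: 09:00-12:00, 13:00-15:00.
Ravi ∩ Beatriz ∩ Quinn ∩ Uma ∩ Zara ∩ Tomás: 09:00-12:00, 13:00-15:00.
The longest is 09:00-12:00 at 180 minutes.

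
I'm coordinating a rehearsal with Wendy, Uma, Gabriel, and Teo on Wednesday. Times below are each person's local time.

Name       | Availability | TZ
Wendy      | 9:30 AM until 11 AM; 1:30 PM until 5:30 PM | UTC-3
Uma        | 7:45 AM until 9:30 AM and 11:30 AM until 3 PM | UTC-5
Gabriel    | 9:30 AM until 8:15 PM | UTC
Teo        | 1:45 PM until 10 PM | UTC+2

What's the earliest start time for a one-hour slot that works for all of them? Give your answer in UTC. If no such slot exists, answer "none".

Wendy in UTC: 12:30-14:00, 16:30-20:30 (add 3h to convert from UTC-3).
Uma in UTC: 12:45-14:30, 16:30-20:00 (add 5h to convert from UTC-5).
Gabriel in UTC: 09:30-20:15.
Teo in UTC: 11:45-20:00 (subtract 2h to convert from UTC+2).
Wendy ∩ Uma: 12:45-14:00, 16:30-20:00.
Wendy ∩ Uma ∩ Gabriel: 12:45-14:00, 16:30-20:00.
Wendy ∩ Uma ∩ Gabriel ∩ Teo: 12:45-14:00, 16:30-20:00.
Those are the intersection windows.
The first common window of at least 60 minutes is 12:45-14:00, so the earliest start is 12:45.

12:45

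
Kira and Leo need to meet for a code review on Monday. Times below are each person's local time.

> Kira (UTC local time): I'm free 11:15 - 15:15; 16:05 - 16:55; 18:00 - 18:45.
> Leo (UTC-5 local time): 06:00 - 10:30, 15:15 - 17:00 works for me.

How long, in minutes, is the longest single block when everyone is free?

Kira in UTC: 11:15-15:15, 16:05-16:55, 18:00-18:45.
Leo in UTC: 11:00-15:30, 20:15-22:00 (add 5h to convert from UTC-5).
Kira ∩ Leo: 11:15-15:15.
Those are the intersection windows.
The longest is 11:15-15:15 at 240 minutes.

240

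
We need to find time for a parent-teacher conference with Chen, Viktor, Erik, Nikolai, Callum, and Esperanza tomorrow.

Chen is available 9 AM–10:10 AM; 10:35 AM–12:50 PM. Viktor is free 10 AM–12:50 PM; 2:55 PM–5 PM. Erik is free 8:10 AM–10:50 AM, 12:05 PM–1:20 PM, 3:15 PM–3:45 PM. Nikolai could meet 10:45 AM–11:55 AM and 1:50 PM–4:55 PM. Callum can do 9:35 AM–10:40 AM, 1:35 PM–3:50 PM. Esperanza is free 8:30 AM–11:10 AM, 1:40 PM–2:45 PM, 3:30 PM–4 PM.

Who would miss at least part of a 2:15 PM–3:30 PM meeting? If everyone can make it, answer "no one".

Chen, Erik, Esperanza, Viktor

Chen: not fully free for 14:15-15:30. Viktor: not fully free for 14:15-15:30. Erik: not fully free for 14:15-15:30. Nikolai: free for 14:15-15:30. Callum: free for 14:15-15:30. Esperanza: not fully free for 14:15-15:30.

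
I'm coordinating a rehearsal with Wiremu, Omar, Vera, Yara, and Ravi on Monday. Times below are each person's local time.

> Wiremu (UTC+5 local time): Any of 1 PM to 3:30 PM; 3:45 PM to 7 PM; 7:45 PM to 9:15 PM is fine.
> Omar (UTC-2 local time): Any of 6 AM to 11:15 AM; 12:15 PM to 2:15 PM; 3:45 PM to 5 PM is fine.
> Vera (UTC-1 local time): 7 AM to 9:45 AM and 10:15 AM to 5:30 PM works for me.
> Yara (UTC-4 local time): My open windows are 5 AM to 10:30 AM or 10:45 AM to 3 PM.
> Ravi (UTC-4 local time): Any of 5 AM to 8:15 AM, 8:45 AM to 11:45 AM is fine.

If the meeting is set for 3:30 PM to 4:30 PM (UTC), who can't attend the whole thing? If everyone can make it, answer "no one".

Wiremu in UTC: 08:00-10:30, 10:45-14:00, 14:45-16:15 (subtract 5h to convert from UTC+5).
Omar in UTC: 08:00-13:15, 14:15-16:15, 17:45-19:00 (add 2h to convert from UTC-2).
Vera in UTC: 08:00-10:45, 11:15-18:30 (add 1h to convert from UTC-1).
Yara in UTC: 09:00-14:30, 14:45-19:00 (add 4h to convert from UTC-4).
Ravi in UTC: 09:00-12:15, 12:45-15:45 (add 4h to convert from UTC-4).
Wiremu: not fully free for 15:30-16:30. Omar: not fully free for 15:30-16:30. Vera: free for 15:30-16:30. Yara: free for 15:30-16:30. Ravi: not fully free for 15:30-16:30.

Omar, Ravi, Wiremu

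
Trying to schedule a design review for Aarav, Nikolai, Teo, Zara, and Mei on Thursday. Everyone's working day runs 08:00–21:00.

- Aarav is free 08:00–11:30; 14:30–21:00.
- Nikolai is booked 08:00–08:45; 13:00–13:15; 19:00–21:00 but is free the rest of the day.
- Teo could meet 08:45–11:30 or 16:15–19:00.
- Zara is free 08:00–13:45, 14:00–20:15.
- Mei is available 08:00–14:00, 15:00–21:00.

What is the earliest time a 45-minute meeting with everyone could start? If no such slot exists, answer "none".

Aarav free: 08:00-11:30, 14:30-21:00.
Nikolai free: 08:45-13:00, 13:15-19:00 (invert busy blocks within the working day).
Teo free: 08:45-11:30, 16:15-19:00.
Zara free: 08:00-13:45, 14:00-20:15.
Mei free: 08:00-14:00, 15:00-21:00.
Aarav ∩ Nikolai: 08:45-11:30, 14:30-19:00.
Aarav ∩ Nikolai ∩ Teo: 08:45-11:30, 16:15-19:00.
Aarav ∩ Nikolai ∩ Teo ∩ Zara: 08:45-11:30, 16:15-19:00.
Aarav ∩ Nikolai ∩ Teo ∩ Zara ∩ Mei: 08:45-11:30, 16:15-19:00.
The first common window of at least 45 minutes is 08:45-11:30, so the earliest start is 08:45.

08:45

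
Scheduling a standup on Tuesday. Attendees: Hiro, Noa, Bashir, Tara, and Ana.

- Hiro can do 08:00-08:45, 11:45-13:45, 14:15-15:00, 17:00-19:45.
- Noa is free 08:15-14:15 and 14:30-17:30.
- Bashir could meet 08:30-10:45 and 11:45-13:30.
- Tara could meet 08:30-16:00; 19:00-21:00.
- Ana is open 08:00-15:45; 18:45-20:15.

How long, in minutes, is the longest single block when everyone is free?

105

Hiro ∩ Noa: 08:15-08:45, 11:45-13:45, 14:30-15:00, 17:00-17:30.
Hiro ∩ Noa ∩ Bashir: 08:30-08:45, 11:45-13:30.
Hiro ∩ Noa ∩ Bashir ∩ Tara: 08:30-08:45, 11:45-13:30.
Hiro ∩ Noa ∩ Bashir ∩ Tara ∩ Ana: 08:30-08:45, 11:45-13:30.
The longest is 11:45-13:30 at 105 minutes.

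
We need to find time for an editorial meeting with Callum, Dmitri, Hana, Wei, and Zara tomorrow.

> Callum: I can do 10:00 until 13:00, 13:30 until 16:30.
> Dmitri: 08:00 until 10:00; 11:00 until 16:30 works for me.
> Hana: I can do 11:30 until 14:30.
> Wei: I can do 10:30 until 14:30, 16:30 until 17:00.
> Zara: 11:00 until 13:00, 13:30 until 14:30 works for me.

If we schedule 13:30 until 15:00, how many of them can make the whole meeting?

2

Callum and Dmitri can make the full 13:30-15:00 slot — that's 2.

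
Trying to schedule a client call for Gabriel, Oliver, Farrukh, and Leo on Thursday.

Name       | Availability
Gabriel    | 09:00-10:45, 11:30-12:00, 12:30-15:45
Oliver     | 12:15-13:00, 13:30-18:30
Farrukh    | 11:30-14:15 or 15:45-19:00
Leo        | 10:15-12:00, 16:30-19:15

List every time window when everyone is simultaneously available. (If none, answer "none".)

none

Gabriel ∩ Oliver: 12:30-13:00, 13:30-15:45.
Gabriel ∩ Oliver ∩ Farrukh: 12:30-13:00, 13:30-14:15.
Gabriel ∩ Oliver ∩ Farrukh ∩ Leo: ∅.
There is no time when everyone is free.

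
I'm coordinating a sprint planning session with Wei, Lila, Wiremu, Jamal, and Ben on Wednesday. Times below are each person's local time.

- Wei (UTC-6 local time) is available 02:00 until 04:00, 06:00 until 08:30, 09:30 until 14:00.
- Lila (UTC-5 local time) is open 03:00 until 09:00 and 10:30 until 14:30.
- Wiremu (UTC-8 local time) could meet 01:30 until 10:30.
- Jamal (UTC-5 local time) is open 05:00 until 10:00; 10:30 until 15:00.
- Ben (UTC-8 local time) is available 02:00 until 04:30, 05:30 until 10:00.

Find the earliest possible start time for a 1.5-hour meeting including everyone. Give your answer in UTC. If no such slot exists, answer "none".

15:30

Wei in UTC: 08:00-10:00, 12:00-14:30, 15:30-20:00 (add 6h to convert from UTC-6).
Lila in UTC: 08:00-14:00, 15:30-19:30 (add 5h to convert from UTC-5).
Wiremu in UTC: 09:30-18:30 (add 8h to convert from UTC-8).
Jamal in UTC: 10:00-15:00, 15:30-20:00 (add 5h to convert from UTC-5).
Ben in UTC: 10:00-12:30, 13:30-18:00 (add 8h to convert from UTC-8).
Wei ∩ Lila: 08:00-10:00, 12:00-14:00, 15:30-19:30.
Wei ∩ Lila ∩ Wiremu: 09:30-10:00, 12:00-14:00, 15:30-18:30.
Wei ∩ Lila ∩ Wiremu ∩ Jamal: 12:00-14:00, 15:30-18:30.
Wei ∩ Lila ∩ Wiremu ∩ Jamal ∩ Ben: 12:00-12:30, 13:30-14:00, 15:30-18:00.
Those are the intersection windows.
The first common window of at least 90 minutes is 15:30-18:00, so the earliest start is 15:30.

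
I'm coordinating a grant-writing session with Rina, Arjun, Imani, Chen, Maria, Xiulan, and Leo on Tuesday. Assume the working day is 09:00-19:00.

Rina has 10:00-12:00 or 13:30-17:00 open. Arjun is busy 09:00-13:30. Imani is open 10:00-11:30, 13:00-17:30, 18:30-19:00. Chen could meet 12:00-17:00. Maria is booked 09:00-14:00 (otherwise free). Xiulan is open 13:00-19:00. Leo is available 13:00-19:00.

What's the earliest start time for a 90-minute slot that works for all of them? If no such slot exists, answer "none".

14:00

Rina free: 10:00-12:00, 13:30-17:00.
Arjun free: 13:30-19:00 (invert busy blocks within the working day).
Imani free: 10:00-11:30, 13:00-17:30, 18:30-19:00.
Chen free: 12:00-17:00.
Maria free: 14:00-19:00 (invert busy blocks within the working day).
Xiulan free: 13:00-19:00.
Leo free: 13:00-19:00.
Rina ∩ Arjun: 13:30-17:00.
Rina ∩ Arjun ∩ Imani: 13:30-17:00.
Rina ∩ Arjun ∩ Imani ∩ Chen: 13:30-17:00.
Rina ∩ Arjun ∩ Imani ∩ Chen ∩ Maria: 14:00-17:00.
Rina ∩ Arjun ∩ Imani ∩ Chen ∩ Maria ∩ Xiulan: 14:00-17:00.
Rina ∩ Arjun ∩ Imani ∩ Chen ∩ Maria ∩ Xiulan ∩ Leo: 14:00-17:00.
Those are the intersection windows.
The first common window of at least 90 minutes is 14:00-17:00, so the earliest start is 14:00.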